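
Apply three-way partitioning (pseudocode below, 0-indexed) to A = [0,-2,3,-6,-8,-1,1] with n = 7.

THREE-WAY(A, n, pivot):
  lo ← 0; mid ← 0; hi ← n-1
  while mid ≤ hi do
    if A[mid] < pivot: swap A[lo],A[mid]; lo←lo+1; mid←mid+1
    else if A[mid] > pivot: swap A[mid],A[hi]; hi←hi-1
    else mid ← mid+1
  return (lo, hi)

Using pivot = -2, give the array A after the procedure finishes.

lo=0 mid=0 hi=6
0>-2: swap(0,6), hi=5 ⇒ [1,-2,3,-6,-8,-1,0]
1>-2: swap(0,5), hi=4 ⇒ [-1,-2,3,-6,-8,1,0]
-1>-2: swap(0,4), hi=3 ⇒ [-8,-2,3,-6,-1,1,0]
-8<-2: swap(0,0), lo=1 mid=1 ⇒ [-8,-2,3,-6,-1,1,0]
-2=-2: mid=2
3>-2: swap(2,3), hi=2 ⇒ [-8,-2,-6,3,-1,1,0]
-6<-2: swap(1,2), lo=2 mid=3 ⇒ [-8,-6,-2,3,-1,1,0]
done. lo=2 hi=2; A=[-8,-6,-2,3,-1,1,0]

[-8,-6,-2,3,-1,1,0]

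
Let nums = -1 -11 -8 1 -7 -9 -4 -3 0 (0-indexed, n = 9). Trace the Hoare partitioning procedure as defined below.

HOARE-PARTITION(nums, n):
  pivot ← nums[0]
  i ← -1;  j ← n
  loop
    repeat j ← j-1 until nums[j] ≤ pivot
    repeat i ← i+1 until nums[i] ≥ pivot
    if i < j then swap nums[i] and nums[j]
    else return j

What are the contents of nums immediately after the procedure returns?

pivot = nums[0] = -1; i = -1, j = 9
j→7 (nums[7]=-3≤-1), i→0 (nums[0]=-1≥-1); i<j, swap → -3 -11 -8 1 -7 -9 -4 -1 0
j→6 (nums[6]=-4≤-1), i→3 (nums[3]=1≥-1); i<j, swap → -3 -11 -8 -4 -7 -9 1 -1 0
j→5, i→6; i≥j, return j=5. nums = -3 -11 -8 -4 -7 -9 1 -1 0

-3 -11 -8 -4 -7 -9 1 -1 0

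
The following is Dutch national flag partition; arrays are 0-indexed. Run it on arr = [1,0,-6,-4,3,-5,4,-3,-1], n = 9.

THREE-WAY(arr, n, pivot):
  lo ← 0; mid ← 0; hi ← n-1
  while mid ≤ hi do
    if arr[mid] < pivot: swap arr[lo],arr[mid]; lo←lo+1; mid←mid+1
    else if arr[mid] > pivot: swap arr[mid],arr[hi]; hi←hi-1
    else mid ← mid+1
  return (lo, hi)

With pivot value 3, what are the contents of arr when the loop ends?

pivot = 3; lo=0, mid=0, hi=8
arr[mid]=1<3: swap arr[0],arr[0]; lo=1,mid=1 → [1,0,-6,-4,3,-5,4,-3,-1]
arr[mid]=0<3: swap arr[1],arr[1]; lo=2,mid=2 → [1,0,-6,-4,3,-5,4,-3,-1]
arr[mid]=-6<3: swap arr[2],arr[2]; lo=3,mid=3 → [1,0,-6,-4,3,-5,4,-3,-1]
arr[mid]=-4<3: swap arr[3],arr[3]; lo=4,mid=4 → [1,0,-6,-4,3,-5,4,-3,-1]
arr[mid]=3=3: mid=5
arr[mid]=-5<3: swap arr[4],arr[5]; lo=5,mid=6 → [1,0,-6,-4,-5,3,4,-3,-1]
arr[mid]=4>3: swap arr[6],arr[8]; hi=7 → [1,0,-6,-4,-5,3,-1,-3,4]
arr[mid]=-1<3: swap arr[5],arr[6]; lo=6,mid=7 → [1,0,-6,-4,-5,-1,3,-3,4]
arr[mid]=-3<3: swap arr[6],arr[7]; lo=7,mid=8 → [1,0,-6,-4,-5,-1,-3,3,4]
end: lo=7, hi=7; arr = [1,0,-6,-4,-5,-1,-3,3,4]

[1,0,-6,-4,-5,-1,-3,3,4]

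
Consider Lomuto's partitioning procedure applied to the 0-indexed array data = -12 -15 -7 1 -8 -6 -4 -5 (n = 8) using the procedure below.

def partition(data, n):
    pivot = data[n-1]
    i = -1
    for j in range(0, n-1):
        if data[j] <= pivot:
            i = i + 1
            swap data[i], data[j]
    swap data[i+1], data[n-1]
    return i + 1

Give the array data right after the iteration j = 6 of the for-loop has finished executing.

-12 -15 -7 -8 -6 1 -4 -5

pivot = data[7] = -5; i = -1
j=0: data[0]=-12 ≤ -5 → i=0, swap data[0],data[0] (no change) → -12 -15 -7 1 -8 -6 -4 -5
j=1: data[1]=-15 ≤ -5 → i=1, swap data[1],data[1] (no change) → -12 -15 -7 1 -8 -6 -4 -5
j=2: data[2]=-7 ≤ -5 → i=2, swap data[2],data[2] (no change) → -12 -15 -7 1 -8 -6 -4 -5
j=3: data[3]=1 > -5 → no swap
j=4: data[4]=-8 ≤ -5 → i=3, swap data[3],data[4] → -12 -15 -7 -8 1 -6 -4 -5
j=5: data[5]=-6 ≤ -5 → i=4, swap data[4],data[5] → -12 -15 -7 -8 -6 1 -4 -5
j=6: data[6]=-4 > -5 → no swap
(after j=6) data = -12 -15 -7 -8 -6 1 -4 -5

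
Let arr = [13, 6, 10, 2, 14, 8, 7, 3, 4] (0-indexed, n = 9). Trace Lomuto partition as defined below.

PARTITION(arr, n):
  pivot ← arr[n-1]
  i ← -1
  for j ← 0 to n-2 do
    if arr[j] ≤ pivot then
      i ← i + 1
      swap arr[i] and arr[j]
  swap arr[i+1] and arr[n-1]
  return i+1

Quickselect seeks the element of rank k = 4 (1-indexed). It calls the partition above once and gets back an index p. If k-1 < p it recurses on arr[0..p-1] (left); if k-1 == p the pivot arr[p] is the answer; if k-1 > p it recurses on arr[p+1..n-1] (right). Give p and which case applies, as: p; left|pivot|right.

pivot = arr[8] = 4; i = -1
j=0: arr[0]=13 > 4 → no swap
j=1: arr[1]=6 > 4 → no swap
j=2: arr[2]=10 > 4 → no swap
j=3: arr[3]=2 ≤ 4 → i=0, swap arr[0],arr[3] → [2, 6, 10, 13, 14, 8, 7, 3, 4]
j=4: arr[4]=14 > 4 → no swap
j=5: arr[5]=8 > 4 → no swap
j=6: arr[6]=7 > 4 → no swap
j=7: arr[7]=3 ≤ 4 → i=1, swap arr[1],arr[7] → [2, 3, 10, 13, 14, 8, 7, 6, 4]
final swap arr[2],arr[8] → [2, 3, 4, 13, 14, 8, 7, 6, 10]; return 2
p = 2; k-1 = 3 > 2 ⇒ right

2; right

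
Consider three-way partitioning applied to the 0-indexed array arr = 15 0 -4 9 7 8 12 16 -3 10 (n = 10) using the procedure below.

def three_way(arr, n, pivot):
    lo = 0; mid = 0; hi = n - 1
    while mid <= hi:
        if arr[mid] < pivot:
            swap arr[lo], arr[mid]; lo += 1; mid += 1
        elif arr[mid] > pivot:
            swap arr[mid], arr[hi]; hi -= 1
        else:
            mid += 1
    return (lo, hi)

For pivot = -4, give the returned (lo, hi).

(0, 0)

pivot = -4; lo=0, mid=0, hi=9
arr[mid]=15>-4: swap arr[0],arr[9]; hi=8 → 10 0 -4 9 7 8 12 16 -3 15
arr[mid]=10>-4: swap arr[0],arr[8]; hi=7 → -3 0 -4 9 7 8 12 16 10 15
arr[mid]=-3>-4: swap arr[0],arr[7]; hi=6 → 16 0 -4 9 7 8 12 -3 10 15
arr[mid]=16>-4: swap arr[0],arr[6]; hi=5 → 12 0 -4 9 7 8 16 -3 10 15
arr[mid]=12>-4: swap arr[0],arr[5]; hi=4 → 8 0 -4 9 7 12 16 -3 10 15
arr[mid]=8>-4: swap arr[0],arr[4]; hi=3 → 7 0 -4 9 8 12 16 -3 10 15
arr[mid]=7>-4: swap arr[0],arr[3]; hi=2 → 9 0 -4 7 8 12 16 -3 10 15
arr[mid]=9>-4: swap arr[0],arr[2]; hi=1 → -4 0 9 7 8 12 16 -3 10 15
arr[mid]=-4=-4: mid=1
arr[mid]=0>-4: swap arr[1],arr[1]; hi=0 → -4 0 9 7 8 12 16 -3 10 15
end: lo=0, hi=0; arr = -4 0 9 7 8 12 16 -3 10 15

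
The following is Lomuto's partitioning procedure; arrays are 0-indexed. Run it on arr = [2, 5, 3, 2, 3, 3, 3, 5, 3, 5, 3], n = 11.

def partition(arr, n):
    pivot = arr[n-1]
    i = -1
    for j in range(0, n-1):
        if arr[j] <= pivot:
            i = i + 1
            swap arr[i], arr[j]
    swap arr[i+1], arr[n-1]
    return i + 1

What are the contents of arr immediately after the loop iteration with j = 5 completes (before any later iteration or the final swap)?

[2, 3, 2, 3, 3, 5, 3, 5, 3, 5, 3]

pivot=3, i=-1
j=0: 2≤3, i=0, swap(0,0) ⇒ [2, 5, 3, 2, 3, 3, 3, 5, 3, 5, 3]
j=1: 5>3, skip
j=2: 3≤3, i=1, swap(1,2) ⇒ [2, 3, 5, 2, 3, 3, 3, 5, 3, 5, 3]
j=3: 2≤3, i=2, swap(2,3) ⇒ [2, 3, 2, 5, 3, 3, 3, 5, 3, 5, 3]
j=4: 3≤3, i=3, swap(3,4) ⇒ [2, 3, 2, 3, 5, 3, 3, 5, 3, 5, 3]
j=5: 3≤3, i=4, swap(4,5) ⇒ [2, 3, 2, 3, 3, 5, 3, 5, 3, 5, 3]
(after j=5) arr = [2, 3, 2, 3, 3, 5, 3, 5, 3, 5, 3]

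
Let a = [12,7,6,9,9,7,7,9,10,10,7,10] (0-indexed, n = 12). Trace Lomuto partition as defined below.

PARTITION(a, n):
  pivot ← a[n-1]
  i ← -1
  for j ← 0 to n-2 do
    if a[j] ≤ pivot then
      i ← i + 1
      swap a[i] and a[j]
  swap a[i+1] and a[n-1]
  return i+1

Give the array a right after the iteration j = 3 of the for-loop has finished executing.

[7,6,9,12,9,7,7,9,10,10,7,10]

pivot=10, i=-1
j=0: 12>10, skip
j=1: 7≤10, i=0, swap(0,1) ⇒ [7,12,6,9,9,7,7,9,10,10,7,10]
j=2: 6≤10, i=1, swap(1,2) ⇒ [7,6,12,9,9,7,7,9,10,10,7,10]
j=3: 9≤10, i=2, swap(2,3) ⇒ [7,6,9,12,9,7,7,9,10,10,7,10]
(after j=3) a = [7,6,9,12,9,7,7,9,10,10,7,10]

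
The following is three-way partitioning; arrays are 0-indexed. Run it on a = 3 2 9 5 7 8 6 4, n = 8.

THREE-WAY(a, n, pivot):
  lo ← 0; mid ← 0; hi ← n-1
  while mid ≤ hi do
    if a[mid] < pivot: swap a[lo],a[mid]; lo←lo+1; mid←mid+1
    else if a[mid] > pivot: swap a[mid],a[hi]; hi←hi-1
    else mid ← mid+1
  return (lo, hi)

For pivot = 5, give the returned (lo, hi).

(3, 3)

lo=0 mid=0 hi=7
3<5: swap(0,0), lo=1 mid=1 ⇒ 3 2 9 5 7 8 6 4
2<5: swap(1,1), lo=2 mid=2 ⇒ 3 2 9 5 7 8 6 4
9>5: swap(2,7), hi=6 ⇒ 3 2 4 5 7 8 6 9
4<5: swap(2,2), lo=3 mid=3 ⇒ 3 2 4 5 7 8 6 9
5=5: mid=4
7>5: swap(4,6), hi=5 ⇒ 3 2 4 5 6 8 7 9
6>5: swap(4,5), hi=4 ⇒ 3 2 4 5 8 6 7 9
8>5: swap(4,4), hi=3 ⇒ 3 2 4 5 8 6 7 9
done. lo=3 hi=3; a=3 2 4 5 8 6 7 9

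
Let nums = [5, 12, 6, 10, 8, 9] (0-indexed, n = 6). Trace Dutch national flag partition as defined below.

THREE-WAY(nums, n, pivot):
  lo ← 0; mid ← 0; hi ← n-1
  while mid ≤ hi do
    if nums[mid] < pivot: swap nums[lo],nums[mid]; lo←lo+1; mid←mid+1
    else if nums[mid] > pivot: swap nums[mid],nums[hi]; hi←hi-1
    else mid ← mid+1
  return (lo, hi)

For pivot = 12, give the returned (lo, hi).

lo=0 mid=0 hi=5
5<12: swap(0,0), lo=1 mid=1 ⇒ [5, 12, 6, 10, 8, 9]
12=12: mid=2
6<12: swap(1,2), lo=2 mid=3 ⇒ [5, 6, 12, 10, 8, 9]
10<12: swap(2,3), lo=3 mid=4 ⇒ [5, 6, 10, 12, 8, 9]
8<12: swap(3,4), lo=4 mid=5 ⇒ [5, 6, 10, 8, 12, 9]
9<12: swap(4,5), lo=5 mid=6 ⇒ [5, 6, 10, 8, 9, 12]
done. lo=5 hi=5; nums=[5, 6, 10, 8, 9, 12]

(5, 5)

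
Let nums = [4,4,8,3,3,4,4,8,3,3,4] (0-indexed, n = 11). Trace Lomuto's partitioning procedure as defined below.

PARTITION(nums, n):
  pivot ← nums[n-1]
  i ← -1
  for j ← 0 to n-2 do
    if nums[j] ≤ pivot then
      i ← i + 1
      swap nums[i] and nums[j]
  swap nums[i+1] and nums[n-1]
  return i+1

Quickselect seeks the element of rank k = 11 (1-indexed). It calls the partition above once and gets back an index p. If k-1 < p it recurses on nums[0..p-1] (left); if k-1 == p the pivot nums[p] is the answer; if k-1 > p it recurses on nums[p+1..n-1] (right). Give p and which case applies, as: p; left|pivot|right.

pivot=4, i=-1
j=0: 4≤4, i=0, swap(0,0) ⇒ [4,4,8,3,3,4,4,8,3,3,4]
j=1: 4≤4, i=1, swap(1,1) ⇒ [4,4,8,3,3,4,4,8,3,3,4]
j=2: 8>4, skip
j=3: 3≤4, i=2, swap(2,3) ⇒ [4,4,3,8,3,4,4,8,3,3,4]
j=4: 3≤4, i=3, swap(3,4) ⇒ [4,4,3,3,8,4,4,8,3,3,4]
j=5: 4≤4, i=4, swap(4,5) ⇒ [4,4,3,3,4,8,4,8,3,3,4]
j=6: 4≤4, i=5, swap(5,6) ⇒ [4,4,3,3,4,4,8,8,3,3,4]
j=7: 8>4, skip
j=8: 3≤4, i=6, swap(6,8) ⇒ [4,4,3,3,4,4,3,8,8,3,4]
j=9: 3≤4, i=7, swap(7,9) ⇒ [4,4,3,3,4,4,3,3,8,8,4]
swap(8,10) ⇒ [4,4,3,3,4,4,3,3,4,8,8]; return 8
p = 8; k-1 = 10 > 8 ⇒ right

8; right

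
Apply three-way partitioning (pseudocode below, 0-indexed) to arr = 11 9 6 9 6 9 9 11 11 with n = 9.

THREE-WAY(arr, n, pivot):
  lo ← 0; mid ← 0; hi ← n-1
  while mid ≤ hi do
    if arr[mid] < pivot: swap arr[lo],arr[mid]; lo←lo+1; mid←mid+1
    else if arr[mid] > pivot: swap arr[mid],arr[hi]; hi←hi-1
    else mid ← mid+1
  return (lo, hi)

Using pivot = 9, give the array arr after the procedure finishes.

6 6 9 9 9 9 11 11 11

lo=0 mid=0 hi=8
11>9: swap(0,8), hi=7 ⇒ 11 9 6 9 6 9 9 11 11
11>9: swap(0,7), hi=6 ⇒ 11 9 6 9 6 9 9 11 11
11>9: swap(0,6), hi=5 ⇒ 9 9 6 9 6 9 11 11 11
9=9: mid=1
9=9: mid=2
6<9: swap(0,2), lo=1 mid=3 ⇒ 6 9 9 9 6 9 11 11 11
9=9: mid=4
6<9: swap(1,4), lo=2 mid=5 ⇒ 6 6 9 9 9 9 11 11 11
9=9: mid=6
done. lo=2 hi=5; arr=6 6 9 9 9 9 11 11 11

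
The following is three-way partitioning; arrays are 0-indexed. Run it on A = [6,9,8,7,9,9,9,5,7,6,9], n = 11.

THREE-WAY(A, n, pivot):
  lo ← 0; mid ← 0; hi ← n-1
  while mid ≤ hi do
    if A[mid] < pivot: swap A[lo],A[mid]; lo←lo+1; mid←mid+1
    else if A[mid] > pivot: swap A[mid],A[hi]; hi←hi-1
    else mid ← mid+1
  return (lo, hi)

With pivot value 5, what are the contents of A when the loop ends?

pivot = 5; lo=0, mid=0, hi=10
A[mid]=6>5: swap A[0],A[10]; hi=9 → [9,9,8,7,9,9,9,5,7,6,6]
A[mid]=9>5: swap A[0],A[9]; hi=8 → [6,9,8,7,9,9,9,5,7,9,6]
A[mid]=6>5: swap A[0],A[8]; hi=7 → [7,9,8,7,9,9,9,5,6,9,6]
A[mid]=7>5: swap A[0],A[7]; hi=6 → [5,9,8,7,9,9,9,7,6,9,6]
A[mid]=5=5: mid=1
A[mid]=9>5: swap A[1],A[6]; hi=5 → [5,9,8,7,9,9,9,7,6,9,6]
A[mid]=9>5: swap A[1],A[5]; hi=4 → [5,9,8,7,9,9,9,7,6,9,6]
A[mid]=9>5: swap A[1],A[4]; hi=3 → [5,9,8,7,9,9,9,7,6,9,6]
A[mid]=9>5: swap A[1],A[3]; hi=2 → [5,7,8,9,9,9,9,7,6,9,6]
A[mid]=7>5: swap A[1],A[2]; hi=1 → [5,8,7,9,9,9,9,7,6,9,6]
A[mid]=8>5: swap A[1],A[1]; hi=0 → [5,8,7,9,9,9,9,7,6,9,6]
end: lo=0, hi=0; A = [5,8,7,9,9,9,9,7,6,9,6]

[5,8,7,9,9,9,9,7,6,9,6]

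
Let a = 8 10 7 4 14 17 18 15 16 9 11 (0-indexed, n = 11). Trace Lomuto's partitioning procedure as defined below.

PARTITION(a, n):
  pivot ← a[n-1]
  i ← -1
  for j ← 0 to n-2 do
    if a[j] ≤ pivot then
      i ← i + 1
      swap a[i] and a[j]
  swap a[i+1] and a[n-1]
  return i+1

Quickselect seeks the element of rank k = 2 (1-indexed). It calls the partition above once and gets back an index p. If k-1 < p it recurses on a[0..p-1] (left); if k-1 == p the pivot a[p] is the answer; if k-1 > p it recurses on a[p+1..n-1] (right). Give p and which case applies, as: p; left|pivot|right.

5; left

pivot = a[10] = 11; i = -1
j=0: a[0]=8 ≤ 11 → i=0, swap a[0],a[0] (no change) → 8 10 7 4 14 17 18 15 16 9 11
j=1: a[1]=10 ≤ 11 → i=1, swap a[1],a[1] (no change) → 8 10 7 4 14 17 18 15 16 9 11
j=2: a[2]=7 ≤ 11 → i=2, swap a[2],a[2] (no change) → 8 10 7 4 14 17 18 15 16 9 11
j=3: a[3]=4 ≤ 11 → i=3, swap a[3],a[3] (no change) → 8 10 7 4 14 17 18 15 16 9 11
j=4: a[4]=14 > 11 → no swap
j=5: a[5]=17 > 11 → no swap
j=6: a[6]=18 > 11 → no swap
j=7: a[7]=15 > 11 → no swap
j=8: a[8]=16 > 11 → no swap
j=9: a[9]=9 ≤ 11 → i=4, swap a[4],a[9] → 8 10 7 4 9 17 18 15 16 14 11
final swap a[5],a[10] → 8 10 7 4 9 11 18 15 16 14 17; return 5
p = 5; k-1 = 1 < 5 ⇒ left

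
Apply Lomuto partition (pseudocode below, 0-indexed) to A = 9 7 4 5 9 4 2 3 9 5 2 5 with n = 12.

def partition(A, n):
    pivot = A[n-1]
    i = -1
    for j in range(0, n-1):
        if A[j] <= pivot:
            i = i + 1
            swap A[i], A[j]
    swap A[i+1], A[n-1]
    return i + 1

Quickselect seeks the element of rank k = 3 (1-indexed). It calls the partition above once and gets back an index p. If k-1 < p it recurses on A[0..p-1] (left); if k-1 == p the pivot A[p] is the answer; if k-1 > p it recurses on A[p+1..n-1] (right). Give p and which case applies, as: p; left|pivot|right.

7; left

pivot=5, i=-1
j=0: 9>5, skip
j=1: 7>5, skip
j=2: 4≤5, i=0, swap(0,2) ⇒ 4 7 9 5 9 4 2 3 9 5 2 5
j=3: 5≤5, i=1, swap(1,3) ⇒ 4 5 9 7 9 4 2 3 9 5 2 5
j=4: 9>5, skip
j=5: 4≤5, i=2, swap(2,5) ⇒ 4 5 4 7 9 9 2 3 9 5 2 5
j=6: 2≤5, i=3, swap(3,6) ⇒ 4 5 4 2 9 9 7 3 9 5 2 5
j=7: 3≤5, i=4, swap(4,7) ⇒ 4 5 4 2 3 9 7 9 9 5 2 5
j=8: 9>5, skip
j=9: 5≤5, i=5, swap(5,9) ⇒ 4 5 4 2 3 5 7 9 9 9 2 5
j=10: 2≤5, i=6, swap(6,10) ⇒ 4 5 4 2 3 5 2 9 9 9 7 5
swap(7,11) ⇒ 4 5 4 2 3 5 2 5 9 9 7 9; return 7
p = 7; k-1 = 2 < 7 ⇒ left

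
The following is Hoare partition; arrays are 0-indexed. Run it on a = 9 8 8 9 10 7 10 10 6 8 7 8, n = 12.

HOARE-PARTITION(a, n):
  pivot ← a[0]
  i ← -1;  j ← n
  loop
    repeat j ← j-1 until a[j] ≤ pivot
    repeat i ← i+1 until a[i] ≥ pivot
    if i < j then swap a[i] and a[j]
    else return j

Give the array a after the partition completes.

8 8 8 7 8 7 6 10 10 10 9 9

pivot=9
j stops at 11 (8), i stops at 0 (9); swap ⇒ 8 8 8 9 10 7 10 10 6 8 7 9
j stops at 10 (7), i stops at 3 (9); swap ⇒ 8 8 8 7 10 7 10 10 6 8 9 9
j stops at 9 (8), i stops at 4 (10); swap ⇒ 8 8 8 7 8 7 10 10 6 10 9 9
j stops at 8 (6), i stops at 6 (10); swap ⇒ 8 8 8 7 8 7 6 10 10 10 9 9
j stops at 6, i stops at 7; i≥j ⇒ return 6. a=8 8 8 7 8 7 6 10 10 10 9 9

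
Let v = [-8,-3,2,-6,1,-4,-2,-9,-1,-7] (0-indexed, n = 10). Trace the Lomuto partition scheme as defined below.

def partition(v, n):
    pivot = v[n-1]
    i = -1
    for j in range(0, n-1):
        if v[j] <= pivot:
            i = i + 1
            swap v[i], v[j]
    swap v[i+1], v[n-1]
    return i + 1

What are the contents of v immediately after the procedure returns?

pivot=-7, i=-1
j=0: -8≤-7, i=0, swap(0,0) ⇒ [-8,-3,2,-6,1,-4,-2,-9,-1,-7]
j=1: -3>-7, skip
j=2: 2>-7, skip
j=3: -6>-7, skip
j=4: 1>-7, skip
j=5: -4>-7, skip
j=6: -2>-7, skip
j=7: -9≤-7, i=1, swap(1,7) ⇒ [-8,-9,2,-6,1,-4,-2,-3,-1,-7]
j=8: -1>-7, skip
swap(2,9) ⇒ [-8,-9,-7,-6,1,-4,-2,-3,-1,2]; return 2

[-8,-9,-7,-6,1,-4,-2,-3,-1,2]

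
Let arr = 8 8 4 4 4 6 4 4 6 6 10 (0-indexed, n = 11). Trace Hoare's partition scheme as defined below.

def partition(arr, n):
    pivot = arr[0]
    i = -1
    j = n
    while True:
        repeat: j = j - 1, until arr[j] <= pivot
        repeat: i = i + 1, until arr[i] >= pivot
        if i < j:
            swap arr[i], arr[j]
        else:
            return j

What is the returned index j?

pivot = arr[0] = 8; i = -1, j = 11
j→9 (arr[9]=6≤8), i→0 (arr[0]=8≥8); i<j, swap → 6 8 4 4 4 6 4 4 6 8 10
j→8 (arr[8]=6≤8), i→1 (arr[1]=8≥8); i<j, swap → 6 6 4 4 4 6 4 4 8 8 10
j→7, i→8; i≥j, return j=7. arr = 6 6 4 4 4 6 4 4 8 8 10

7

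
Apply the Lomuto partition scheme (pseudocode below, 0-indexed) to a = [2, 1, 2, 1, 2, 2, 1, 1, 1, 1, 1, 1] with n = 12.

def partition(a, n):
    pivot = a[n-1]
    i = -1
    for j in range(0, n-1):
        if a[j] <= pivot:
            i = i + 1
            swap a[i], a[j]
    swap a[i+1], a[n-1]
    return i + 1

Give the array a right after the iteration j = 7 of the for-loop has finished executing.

pivot = a[11] = 1; i = -1
j=0: a[0]=2 > 1 → no swap
j=1: a[1]=1 ≤ 1 → i=0, swap a[0],a[1] → [1, 2, 2, 1, 2, 2, 1, 1, 1, 1, 1, 1]
j=2: a[2]=2 > 1 → no swap
j=3: a[3]=1 ≤ 1 → i=1, swap a[1],a[3] → [1, 1, 2, 2, 2, 2, 1, 1, 1, 1, 1, 1]
j=4: a[4]=2 > 1 → no swap
j=5: a[5]=2 > 1 → no swap
j=6: a[6]=1 ≤ 1 → i=2, swap a[2],a[6] → [1, 1, 1, 2, 2, 2, 2, 1, 1, 1, 1, 1]
j=7: a[7]=1 ≤ 1 → i=3, swap a[3],a[7] → [1, 1, 1, 1, 2, 2, 2, 2, 1, 1, 1, 1]
(after j=7) a = [1, 1, 1, 1, 2, 2, 2, 2, 1, 1, 1, 1]

[1, 1, 1, 1, 2, 2, 2, 2, 1, 1, 1, 1]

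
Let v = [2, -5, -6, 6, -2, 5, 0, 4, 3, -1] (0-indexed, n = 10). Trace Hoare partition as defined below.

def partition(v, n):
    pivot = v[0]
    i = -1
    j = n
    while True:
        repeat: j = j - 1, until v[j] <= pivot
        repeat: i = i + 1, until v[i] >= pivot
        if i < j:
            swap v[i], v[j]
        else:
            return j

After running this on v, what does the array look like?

[-1, -5, -6, 0, -2, 5, 6, 4, 3, 2]

pivot = v[0] = 2; i = -1, j = 10
j→9 (v[9]=-1≤2), i→0 (v[0]=2≥2); i<j, swap → [-1, -5, -6, 6, -2, 5, 0, 4, 3, 2]
j→6 (v[6]=0≤2), i→3 (v[3]=6≥2); i<j, swap → [-1, -5, -6, 0, -2, 5, 6, 4, 3, 2]
j→4, i→5; i≥j, return j=4. v = [-1, -5, -6, 0, -2, 5, 6, 4, 3, 2]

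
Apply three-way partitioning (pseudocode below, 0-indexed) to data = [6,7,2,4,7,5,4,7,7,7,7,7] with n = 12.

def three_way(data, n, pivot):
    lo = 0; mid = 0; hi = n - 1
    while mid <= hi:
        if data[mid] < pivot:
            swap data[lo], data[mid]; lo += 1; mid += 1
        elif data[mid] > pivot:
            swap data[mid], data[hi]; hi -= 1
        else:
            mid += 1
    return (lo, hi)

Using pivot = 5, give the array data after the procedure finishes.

pivot = 5; lo=0, mid=0, hi=11
data[mid]=6>5: swap data[0],data[11]; hi=10 → [7,7,2,4,7,5,4,7,7,7,7,6]
data[mid]=7>5: swap data[0],data[10]; hi=9 → [7,7,2,4,7,5,4,7,7,7,7,6]
data[mid]=7>5: swap data[0],data[9]; hi=8 → [7,7,2,4,7,5,4,7,7,7,7,6]
data[mid]=7>5: swap data[0],data[8]; hi=7 → [7,7,2,4,7,5,4,7,7,7,7,6]
data[mid]=7>5: swap data[0],data[7]; hi=6 → [7,7,2,4,7,5,4,7,7,7,7,6]
data[mid]=7>5: swap data[0],data[6]; hi=5 → [4,7,2,4,7,5,7,7,7,7,7,6]
data[mid]=4<5: swap data[0],data[0]; lo=1,mid=1 → [4,7,2,4,7,5,7,7,7,7,7,6]
data[mid]=7>5: swap data[1],data[5]; hi=4 → [4,5,2,4,7,7,7,7,7,7,7,6]
data[mid]=5=5: mid=2
data[mid]=2<5: swap data[1],data[2]; lo=2,mid=3 → [4,2,5,4,7,7,7,7,7,7,7,6]
data[mid]=4<5: swap data[2],data[3]; lo=3,mid=4 → [4,2,4,5,7,7,7,7,7,7,7,6]
data[mid]=7>5: swap data[4],data[4]; hi=3 → [4,2,4,5,7,7,7,7,7,7,7,6]
end: lo=3, hi=3; data = [4,2,4,5,7,7,7,7,7,7,7,6]

[4,2,4,5,7,7,7,7,7,7,7,6]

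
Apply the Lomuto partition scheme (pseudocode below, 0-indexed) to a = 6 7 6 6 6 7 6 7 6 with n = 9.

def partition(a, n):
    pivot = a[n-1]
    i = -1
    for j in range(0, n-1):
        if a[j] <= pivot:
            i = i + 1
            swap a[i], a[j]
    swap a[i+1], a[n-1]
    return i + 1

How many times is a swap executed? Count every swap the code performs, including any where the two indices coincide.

pivot = a[8] = 6; i = -1
j=0: a[0]=6 ≤ 6 → i=0, swap a[0],a[0] (no change) → 6 7 6 6 6 7 6 7 6
j=1: a[1]=7 > 6 → no swap
j=2: a[2]=6 ≤ 6 → i=1, swap a[1],a[2] → 6 6 7 6 6 7 6 7 6
j=3: a[3]=6 ≤ 6 → i=2, swap a[2],a[3] → 6 6 6 7 6 7 6 7 6
j=4: a[4]=6 ≤ 6 → i=3, swap a[3],a[4] → 6 6 6 6 7 7 6 7 6
j=5: a[5]=7 > 6 → no swap
j=6: a[6]=6 ≤ 6 → i=4, swap a[4],a[6] → 6 6 6 6 6 7 7 7 6
j=7: a[7]=7 > 6 → no swap
final swap a[5],a[8] → 6 6 6 6 6 6 7 7 7; return 5

6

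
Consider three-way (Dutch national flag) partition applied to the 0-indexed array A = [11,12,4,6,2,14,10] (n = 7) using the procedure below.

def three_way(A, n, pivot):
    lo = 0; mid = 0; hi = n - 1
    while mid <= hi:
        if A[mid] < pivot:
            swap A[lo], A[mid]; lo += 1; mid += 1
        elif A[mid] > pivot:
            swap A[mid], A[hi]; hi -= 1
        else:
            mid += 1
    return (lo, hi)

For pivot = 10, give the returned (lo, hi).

(3, 3)

lo=0 mid=0 hi=6
11>10: swap(0,6), hi=5 ⇒ [10,12,4,6,2,14,11]
10=10: mid=1
12>10: swap(1,5), hi=4 ⇒ [10,14,4,6,2,12,11]
14>10: swap(1,4), hi=3 ⇒ [10,2,4,6,14,12,11]
2<10: swap(0,1), lo=1 mid=2 ⇒ [2,10,4,6,14,12,11]
4<10: swap(1,2), lo=2 mid=3 ⇒ [2,4,10,6,14,12,11]
6<10: swap(2,3), lo=3 mid=4 ⇒ [2,4,6,10,14,12,11]
done. lo=3 hi=3; A=[2,4,6,10,14,12,11]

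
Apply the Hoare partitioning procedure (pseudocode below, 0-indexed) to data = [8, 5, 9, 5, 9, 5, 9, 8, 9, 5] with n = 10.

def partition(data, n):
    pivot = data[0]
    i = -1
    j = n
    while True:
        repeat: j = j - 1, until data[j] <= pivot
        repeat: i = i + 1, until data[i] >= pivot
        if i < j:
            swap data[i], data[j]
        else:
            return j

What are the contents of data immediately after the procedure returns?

[5, 5, 8, 5, 5, 9, 9, 9, 9, 8]

pivot = data[0] = 8; i = -1, j = 10
j→9 (data[9]=5≤8), i→0 (data[0]=8≥8); i<j, swap → [5, 5, 9, 5, 9, 5, 9, 8, 9, 8]
j→7 (data[7]=8≤8), i→2 (data[2]=9≥8); i<j, swap → [5, 5, 8, 5, 9, 5, 9, 9, 9, 8]
j→5 (data[5]=5≤8), i→4 (data[4]=9≥8); i<j, swap → [5, 5, 8, 5, 5, 9, 9, 9, 9, 8]
j→4, i→5; i≥j, return j=4. data = [5, 5, 8, 5, 5, 9, 9, 9, 9, 8]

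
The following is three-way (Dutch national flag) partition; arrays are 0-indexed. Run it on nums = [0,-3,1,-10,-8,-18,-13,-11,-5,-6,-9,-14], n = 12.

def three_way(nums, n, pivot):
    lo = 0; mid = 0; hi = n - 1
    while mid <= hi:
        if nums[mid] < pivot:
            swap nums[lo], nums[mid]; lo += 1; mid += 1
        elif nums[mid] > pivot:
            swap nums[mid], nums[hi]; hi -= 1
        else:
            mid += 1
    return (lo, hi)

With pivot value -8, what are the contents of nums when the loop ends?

[-14,-9,-11,-10,-18,-13,-8,-5,-6,1,-3,0]

pivot = -8; lo=0, mid=0, hi=11
nums[mid]=0>-8: swap nums[0],nums[11]; hi=10 → [-14,-3,1,-10,-8,-18,-13,-11,-5,-6,-9,0]
nums[mid]=-14<-8: swap nums[0],nums[0]; lo=1,mid=1 → [-14,-3,1,-10,-8,-18,-13,-11,-5,-6,-9,0]
nums[mid]=-3>-8: swap nums[1],nums[10]; hi=9 → [-14,-9,1,-10,-8,-18,-13,-11,-5,-6,-3,0]
nums[mid]=-9<-8: swap nums[1],nums[1]; lo=2,mid=2 → [-14,-9,1,-10,-8,-18,-13,-11,-5,-6,-3,0]
nums[mid]=1>-8: swap nums[2],nums[9]; hi=8 → [-14,-9,-6,-10,-8,-18,-13,-11,-5,1,-3,0]
nums[mid]=-6>-8: swap nums[2],nums[8]; hi=7 → [-14,-9,-5,-10,-8,-18,-13,-11,-6,1,-3,0]
nums[mid]=-5>-8: swap nums[2],nums[7]; hi=6 → [-14,-9,-11,-10,-8,-18,-13,-5,-6,1,-3,0]
nums[mid]=-11<-8: swap nums[2],nums[2]; lo=3,mid=3 → [-14,-9,-11,-10,-8,-18,-13,-5,-6,1,-3,0]
nums[mid]=-10<-8: swap nums[3],nums[3]; lo=4,mid=4 → [-14,-9,-11,-10,-8,-18,-13,-5,-6,1,-3,0]
nums[mid]=-8=-8: mid=5
nums[mid]=-18<-8: swap nums[4],nums[5]; lo=5,mid=6 → [-14,-9,-11,-10,-18,-8,-13,-5,-6,1,-3,0]
nums[mid]=-13<-8: swap nums[5],nums[6]; lo=6,mid=7 → [-14,-9,-11,-10,-18,-13,-8,-5,-6,1,-3,0]
end: lo=6, hi=6; nums = [-14,-9,-11,-10,-18,-13,-8,-5,-6,1,-3,0]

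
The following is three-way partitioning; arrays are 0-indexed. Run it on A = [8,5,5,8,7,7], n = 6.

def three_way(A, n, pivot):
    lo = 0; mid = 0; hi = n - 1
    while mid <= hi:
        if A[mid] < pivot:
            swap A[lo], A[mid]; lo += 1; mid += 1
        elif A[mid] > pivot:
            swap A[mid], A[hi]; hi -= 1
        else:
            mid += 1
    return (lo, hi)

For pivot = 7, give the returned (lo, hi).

pivot = 7; lo=0, mid=0, hi=5
A[mid]=8>7: swap A[0],A[5]; hi=4 → [7,5,5,8,7,8]
A[mid]=7=7: mid=1
A[mid]=5<7: swap A[0],A[1]; lo=1,mid=2 → [5,7,5,8,7,8]
A[mid]=5<7: swap A[1],A[2]; lo=2,mid=3 → [5,5,7,8,7,8]
A[mid]=8>7: swap A[3],A[4]; hi=3 → [5,5,7,7,8,8]
A[mid]=7=7: mid=4
end: lo=2, hi=3; A = [5,5,7,7,8,8]

(2, 3)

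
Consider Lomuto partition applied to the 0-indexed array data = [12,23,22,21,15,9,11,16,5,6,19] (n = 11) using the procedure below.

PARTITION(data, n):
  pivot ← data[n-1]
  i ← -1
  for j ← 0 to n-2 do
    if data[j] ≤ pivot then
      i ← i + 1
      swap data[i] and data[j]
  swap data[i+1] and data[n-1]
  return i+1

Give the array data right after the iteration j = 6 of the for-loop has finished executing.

pivot = data[10] = 19; i = -1
j=0: data[0]=12 ≤ 19 → i=0, swap data[0],data[0] (no change) → [12,23,22,21,15,9,11,16,5,6,19]
j=1: data[1]=23 > 19 → no swap
j=2: data[2]=22 > 19 → no swap
j=3: data[3]=21 > 19 → no swap
j=4: data[4]=15 ≤ 19 → i=1, swap data[1],data[4] → [12,15,22,21,23,9,11,16,5,6,19]
j=5: data[5]=9 ≤ 19 → i=2, swap data[2],data[5] → [12,15,9,21,23,22,11,16,5,6,19]
j=6: data[6]=11 ≤ 19 → i=3, swap data[3],data[6] → [12,15,9,11,23,22,21,16,5,6,19]
(after j=6) data = [12,15,9,11,23,22,21,16,5,6,19]

[12,15,9,11,23,22,21,16,5,6,19]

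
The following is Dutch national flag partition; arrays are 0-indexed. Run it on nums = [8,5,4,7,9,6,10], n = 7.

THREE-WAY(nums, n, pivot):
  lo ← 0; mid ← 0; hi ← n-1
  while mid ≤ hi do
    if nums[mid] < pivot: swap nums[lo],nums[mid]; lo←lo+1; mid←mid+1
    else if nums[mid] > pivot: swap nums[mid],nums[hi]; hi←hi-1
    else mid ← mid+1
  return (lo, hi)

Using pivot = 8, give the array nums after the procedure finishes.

lo=0 mid=0 hi=6
8=8: mid=1
5<8: swap(0,1), lo=1 mid=2 ⇒ [5,8,4,7,9,6,10]
4<8: swap(1,2), lo=2 mid=3 ⇒ [5,4,8,7,9,6,10]
7<8: swap(2,3), lo=3 mid=4 ⇒ [5,4,7,8,9,6,10]
9>8: swap(4,6), hi=5 ⇒ [5,4,7,8,10,6,9]
10>8: swap(4,5), hi=4 ⇒ [5,4,7,8,6,10,9]
6<8: swap(3,4), lo=4 mid=5 ⇒ [5,4,7,6,8,10,9]
done. lo=4 hi=4; nums=[5,4,7,6,8,10,9]

[5,4,7,6,8,10,9]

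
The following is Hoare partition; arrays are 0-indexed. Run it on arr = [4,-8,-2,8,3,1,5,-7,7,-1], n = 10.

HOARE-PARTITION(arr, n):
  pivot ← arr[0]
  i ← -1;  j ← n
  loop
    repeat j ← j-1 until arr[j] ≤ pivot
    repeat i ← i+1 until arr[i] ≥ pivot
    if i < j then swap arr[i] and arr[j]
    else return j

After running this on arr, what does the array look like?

pivot=4
j stops at 9 (-1), i stops at 0 (4); swap ⇒ [-1,-8,-2,8,3,1,5,-7,7,4]
j stops at 7 (-7), i stops at 3 (8); swap ⇒ [-1,-8,-2,-7,3,1,5,8,7,4]
j stops at 5, i stops at 6; i≥j ⇒ return 5. arr=[-1,-8,-2,-7,3,1,5,8,7,4]

[-1,-8,-2,-7,3,1,5,8,7,4]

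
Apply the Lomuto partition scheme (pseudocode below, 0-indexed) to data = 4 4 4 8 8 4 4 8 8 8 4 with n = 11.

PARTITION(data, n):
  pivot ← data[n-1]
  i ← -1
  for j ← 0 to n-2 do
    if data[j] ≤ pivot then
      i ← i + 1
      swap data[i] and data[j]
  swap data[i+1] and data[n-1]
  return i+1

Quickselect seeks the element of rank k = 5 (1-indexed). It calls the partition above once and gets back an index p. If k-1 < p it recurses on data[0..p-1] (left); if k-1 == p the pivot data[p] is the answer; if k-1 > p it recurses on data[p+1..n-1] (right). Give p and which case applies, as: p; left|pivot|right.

pivot=4, i=-1
j=0: 4≤4, i=0, swap(0,0) ⇒ 4 4 4 8 8 4 4 8 8 8 4
j=1: 4≤4, i=1, swap(1,1) ⇒ 4 4 4 8 8 4 4 8 8 8 4
j=2: 4≤4, i=2, swap(2,2) ⇒ 4 4 4 8 8 4 4 8 8 8 4
j=3: 8>4, skip
j=4: 8>4, skip
j=5: 4≤4, i=3, swap(3,5) ⇒ 4 4 4 4 8 8 4 8 8 8 4
j=6: 4≤4, i=4, swap(4,6) ⇒ 4 4 4 4 4 8 8 8 8 8 4
j=7: 8>4, skip
j=8: 8>4, skip
j=9: 8>4, skip
swap(5,10) ⇒ 4 4 4 4 4 4 8 8 8 8 8; return 5
p = 5; k-1 = 4 < 5 ⇒ left

5; left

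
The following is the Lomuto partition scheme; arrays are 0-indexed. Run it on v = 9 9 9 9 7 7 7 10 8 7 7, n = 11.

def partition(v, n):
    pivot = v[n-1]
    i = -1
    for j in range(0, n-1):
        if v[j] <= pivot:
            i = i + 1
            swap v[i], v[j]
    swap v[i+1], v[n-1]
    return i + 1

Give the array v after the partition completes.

pivot=7, i=-1
j=0: 9>7, skip
j=1: 9>7, skip
j=2: 9>7, skip
j=3: 9>7, skip
j=4: 7≤7, i=0, swap(0,4) ⇒ 7 9 9 9 9 7 7 10 8 7 7
j=5: 7≤7, i=1, swap(1,5) ⇒ 7 7 9 9 9 9 7 10 8 7 7
j=6: 7≤7, i=2, swap(2,6) ⇒ 7 7 7 9 9 9 9 10 8 7 7
j=7: 10>7, skip
j=8: 8>7, skip
j=9: 7≤7, i=3, swap(3,9) ⇒ 7 7 7 7 9 9 9 10 8 9 7
swap(4,10) ⇒ 7 7 7 7 7 9 9 10 8 9 9; return 4

7 7 7 7 7 9 9 10 8 9 9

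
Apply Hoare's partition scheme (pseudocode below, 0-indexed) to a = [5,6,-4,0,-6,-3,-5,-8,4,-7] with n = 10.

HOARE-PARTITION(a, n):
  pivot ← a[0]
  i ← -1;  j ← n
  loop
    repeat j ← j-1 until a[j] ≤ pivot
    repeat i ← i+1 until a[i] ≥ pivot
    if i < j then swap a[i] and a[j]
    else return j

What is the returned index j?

7

pivot = a[0] = 5; i = -1, j = 10
j→9 (a[9]=-7≤5), i→0 (a[0]=5≥5); i<j, swap → [-7,6,-4,0,-6,-3,-5,-8,4,5]
j→8 (a[8]=4≤5), i→1 (a[1]=6≥5); i<j, swap → [-7,4,-4,0,-6,-3,-5,-8,6,5]
j→7, i→8; i≥j, return j=7. a = [-7,4,-4,0,-6,-3,-5,-8,6,5]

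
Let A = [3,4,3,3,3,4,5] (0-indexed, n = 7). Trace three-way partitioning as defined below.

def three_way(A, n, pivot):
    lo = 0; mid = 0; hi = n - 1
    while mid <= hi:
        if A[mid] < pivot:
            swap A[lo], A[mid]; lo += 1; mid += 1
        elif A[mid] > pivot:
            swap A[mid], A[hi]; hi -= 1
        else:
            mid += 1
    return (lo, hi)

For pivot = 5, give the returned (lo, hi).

lo=0 mid=0 hi=6
3<5: swap(0,0), lo=1 mid=1 ⇒ [3,4,3,3,3,4,5]
4<5: swap(1,1), lo=2 mid=2 ⇒ [3,4,3,3,3,4,5]
3<5: swap(2,2), lo=3 mid=3 ⇒ [3,4,3,3,3,4,5]
3<5: swap(3,3), lo=4 mid=4 ⇒ [3,4,3,3,3,4,5]
3<5: swap(4,4), lo=5 mid=5 ⇒ [3,4,3,3,3,4,5]
4<5: swap(5,5), lo=6 mid=6 ⇒ [3,4,3,3,3,4,5]
5=5: mid=7
done. lo=6 hi=6; A=[3,4,3,3,3,4,5]

(6, 6)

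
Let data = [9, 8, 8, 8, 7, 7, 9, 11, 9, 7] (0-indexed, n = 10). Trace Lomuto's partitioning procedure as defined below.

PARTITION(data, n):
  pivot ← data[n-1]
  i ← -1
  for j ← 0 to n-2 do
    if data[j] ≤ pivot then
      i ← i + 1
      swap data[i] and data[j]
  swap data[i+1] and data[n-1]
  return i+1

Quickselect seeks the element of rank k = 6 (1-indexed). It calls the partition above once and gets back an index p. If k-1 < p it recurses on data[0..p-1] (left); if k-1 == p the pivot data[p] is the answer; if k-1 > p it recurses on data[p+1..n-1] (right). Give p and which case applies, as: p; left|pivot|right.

pivot=7, i=-1
j=0: 9>7, skip
j=1: 8>7, skip
j=2: 8>7, skip
j=3: 8>7, skip
j=4: 7≤7, i=0, swap(0,4) ⇒ [7, 8, 8, 8, 9, 7, 9, 11, 9, 7]
j=5: 7≤7, i=1, swap(1,5) ⇒ [7, 7, 8, 8, 9, 8, 9, 11, 9, 7]
j=6: 9>7, skip
j=7: 11>7, skip
j=8: 9>7, skip
swap(2,9) ⇒ [7, 7, 7, 8, 9, 8, 9, 11, 9, 8]; return 2
p = 2; k-1 = 5 > 2 ⇒ right

2; right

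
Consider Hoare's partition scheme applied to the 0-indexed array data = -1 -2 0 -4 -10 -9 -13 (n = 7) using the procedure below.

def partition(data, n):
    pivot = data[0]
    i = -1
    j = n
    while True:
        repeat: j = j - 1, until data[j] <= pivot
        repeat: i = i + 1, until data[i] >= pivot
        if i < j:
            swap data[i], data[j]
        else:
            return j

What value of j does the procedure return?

4

pivot = data[0] = -1; i = -1, j = 7
j→6 (data[6]=-13≤-1), i→0 (data[0]=-1≥-1); i<j, swap → -13 -2 0 -4 -10 -9 -1
j→5 (data[5]=-9≤-1), i→2 (data[2]=0≥-1); i<j, swap → -13 -2 -9 -4 -10 0 -1
j→4, i→5; i≥j, return j=4. data = -13 -2 -9 -4 -10 0 -1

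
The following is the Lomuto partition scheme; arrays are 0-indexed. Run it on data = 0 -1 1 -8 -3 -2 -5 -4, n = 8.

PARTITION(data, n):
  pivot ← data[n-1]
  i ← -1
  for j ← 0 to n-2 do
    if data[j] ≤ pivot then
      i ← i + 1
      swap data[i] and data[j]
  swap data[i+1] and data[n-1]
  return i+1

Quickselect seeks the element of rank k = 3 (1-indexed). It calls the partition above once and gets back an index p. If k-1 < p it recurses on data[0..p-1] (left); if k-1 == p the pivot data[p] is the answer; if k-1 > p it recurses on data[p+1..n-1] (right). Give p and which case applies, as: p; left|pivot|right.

pivot = data[7] = -4; i = -1
j=0: data[0]=0 > -4 → no swap
j=1: data[1]=-1 > -4 → no swap
j=2: data[2]=1 > -4 → no swap
j=3: data[3]=-8 ≤ -4 → i=0, swap data[0],data[3] → -8 -1 1 0 -3 -2 -5 -4
j=4: data[4]=-3 > -4 → no swap
j=5: data[5]=-2 > -4 → no swap
j=6: data[6]=-5 ≤ -4 → i=1, swap data[1],data[6] → -8 -5 1 0 -3 -2 -1 -4
final swap data[2],data[7] → -8 -5 -4 0 -3 -2 -1 1; return 2
p = 2; k-1 = 2 == 2 ⇒ pivot

2; pivot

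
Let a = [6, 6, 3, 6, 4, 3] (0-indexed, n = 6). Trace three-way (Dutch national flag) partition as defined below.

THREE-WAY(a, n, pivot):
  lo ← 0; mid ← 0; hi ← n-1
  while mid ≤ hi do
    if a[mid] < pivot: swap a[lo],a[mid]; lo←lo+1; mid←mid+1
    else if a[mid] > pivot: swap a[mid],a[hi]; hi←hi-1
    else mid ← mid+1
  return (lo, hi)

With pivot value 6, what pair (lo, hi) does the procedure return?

lo=0 mid=0 hi=5
6=6: mid=1
6=6: mid=2
3<6: swap(0,2), lo=1 mid=3 ⇒ [3, 6, 6, 6, 4, 3]
6=6: mid=4
4<6: swap(1,4), lo=2 mid=5 ⇒ [3, 4, 6, 6, 6, 3]
3<6: swap(2,5), lo=3 mid=6 ⇒ [3, 4, 3, 6, 6, 6]
done. lo=3 hi=5; a=[3, 4, 3, 6, 6, 6]

(3, 5)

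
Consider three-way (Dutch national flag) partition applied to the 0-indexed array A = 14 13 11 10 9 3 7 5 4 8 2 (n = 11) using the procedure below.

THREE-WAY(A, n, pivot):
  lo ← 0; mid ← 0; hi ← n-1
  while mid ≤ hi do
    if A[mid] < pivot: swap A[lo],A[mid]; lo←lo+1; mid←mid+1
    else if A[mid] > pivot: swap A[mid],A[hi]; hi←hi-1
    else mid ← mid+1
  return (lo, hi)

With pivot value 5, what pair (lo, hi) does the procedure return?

(3, 3)

lo=0 mid=0 hi=10
14>5: swap(0,10), hi=9 ⇒ 2 13 11 10 9 3 7 5 4 8 14
2<5: swap(0,0), lo=1 mid=1 ⇒ 2 13 11 10 9 3 7 5 4 8 14
13>5: swap(1,9), hi=8 ⇒ 2 8 11 10 9 3 7 5 4 13 14
8>5: swap(1,8), hi=7 ⇒ 2 4 11 10 9 3 7 5 8 13 14
4<5: swap(1,1), lo=2 mid=2 ⇒ 2 4 11 10 9 3 7 5 8 13 14
11>5: swap(2,7), hi=6 ⇒ 2 4 5 10 9 3 7 11 8 13 14
5=5: mid=3
10>5: swap(3,6), hi=5 ⇒ 2 4 5 7 9 3 10 11 8 13 14
7>5: swap(3,5), hi=4 ⇒ 2 4 5 3 9 7 10 11 8 13 14
3<5: swap(2,3), lo=3 mid=4 ⇒ 2 4 3 5 9 7 10 11 8 13 14
9>5: swap(4,4), hi=3 ⇒ 2 4 3 5 9 7 10 11 8 13 14
done. lo=3 hi=3; A=2 4 3 5 9 7 10 11 8 13 14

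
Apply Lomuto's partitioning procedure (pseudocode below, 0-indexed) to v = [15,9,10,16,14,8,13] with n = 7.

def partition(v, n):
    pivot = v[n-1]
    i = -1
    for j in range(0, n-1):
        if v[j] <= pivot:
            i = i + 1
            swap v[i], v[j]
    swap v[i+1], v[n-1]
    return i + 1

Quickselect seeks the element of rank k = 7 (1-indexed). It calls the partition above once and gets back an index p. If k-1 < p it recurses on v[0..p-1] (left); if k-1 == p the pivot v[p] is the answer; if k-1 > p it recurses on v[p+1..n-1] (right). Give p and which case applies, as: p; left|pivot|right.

pivot = v[6] = 13; i = -1
j=0: v[0]=15 > 13 → no swap
j=1: v[1]=9 ≤ 13 → i=0, swap v[0],v[1] → [9,15,10,16,14,8,13]
j=2: v[2]=10 ≤ 13 → i=1, swap v[1],v[2] → [9,10,15,16,14,8,13]
j=3: v[3]=16 > 13 → no swap
j=4: v[4]=14 > 13 → no swap
j=5: v[5]=8 ≤ 13 → i=2, swap v[2],v[5] → [9,10,8,16,14,15,13]
final swap v[3],v[6] → [9,10,8,13,14,15,16]; return 3
p = 3; k-1 = 6 > 3 ⇒ right

3; right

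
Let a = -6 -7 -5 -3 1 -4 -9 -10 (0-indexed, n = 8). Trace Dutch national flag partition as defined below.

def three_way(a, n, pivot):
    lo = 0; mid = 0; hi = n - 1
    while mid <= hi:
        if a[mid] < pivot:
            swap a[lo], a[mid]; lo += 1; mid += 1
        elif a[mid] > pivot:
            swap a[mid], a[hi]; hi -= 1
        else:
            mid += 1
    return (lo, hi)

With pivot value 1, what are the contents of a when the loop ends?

lo=0 mid=0 hi=7
-6<1: swap(0,0), lo=1 mid=1 ⇒ -6 -7 -5 -3 1 -4 -9 -10
-7<1: swap(1,1), lo=2 mid=2 ⇒ -6 -7 -5 -3 1 -4 -9 -10
-5<1: swap(2,2), lo=3 mid=3 ⇒ -6 -7 -5 -3 1 -4 -9 -10
-3<1: swap(3,3), lo=4 mid=4 ⇒ -6 -7 -5 -3 1 -4 -9 -10
1=1: mid=5
-4<1: swap(4,5), lo=5 mid=6 ⇒ -6 -7 -5 -3 -4 1 -9 -10
-9<1: swap(5,6), lo=6 mid=7 ⇒ -6 -7 -5 -3 -4 -9 1 -10
-10<1: swap(6,7), lo=7 mid=8 ⇒ -6 -7 -5 -3 -4 -9 -10 1
done. lo=7 hi=7; a=-6 -7 -5 -3 -4 -9 -10 1

-6 -7 -5 -3 -4 -9 -10 1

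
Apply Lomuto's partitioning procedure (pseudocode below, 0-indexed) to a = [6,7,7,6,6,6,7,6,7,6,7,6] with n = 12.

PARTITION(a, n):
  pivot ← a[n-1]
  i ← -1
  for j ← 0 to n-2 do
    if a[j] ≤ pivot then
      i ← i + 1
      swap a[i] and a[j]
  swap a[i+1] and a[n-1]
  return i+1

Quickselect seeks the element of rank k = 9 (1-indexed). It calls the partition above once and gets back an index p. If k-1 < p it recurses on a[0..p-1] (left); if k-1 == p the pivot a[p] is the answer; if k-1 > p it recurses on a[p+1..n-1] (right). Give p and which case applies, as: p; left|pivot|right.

6; right

pivot=6, i=-1
j=0: 6≤6, i=0, swap(0,0) ⇒ [6,7,7,6,6,6,7,6,7,6,7,6]
j=1: 7>6, skip
j=2: 7>6, skip
j=3: 6≤6, i=1, swap(1,3) ⇒ [6,6,7,7,6,6,7,6,7,6,7,6]
j=4: 6≤6, i=2, swap(2,4) ⇒ [6,6,6,7,7,6,7,6,7,6,7,6]
j=5: 6≤6, i=3, swap(3,5) ⇒ [6,6,6,6,7,7,7,6,7,6,7,6]
j=6: 7>6, skip
j=7: 6≤6, i=4, swap(4,7) ⇒ [6,6,6,6,6,7,7,7,7,6,7,6]
j=8: 7>6, skip
j=9: 6≤6, i=5, swap(5,9) ⇒ [6,6,6,6,6,6,7,7,7,7,7,6]
j=10: 7>6, skip
swap(6,11) ⇒ [6,6,6,6,6,6,6,7,7,7,7,7]; return 6
p = 6; k-1 = 8 > 6 ⇒ right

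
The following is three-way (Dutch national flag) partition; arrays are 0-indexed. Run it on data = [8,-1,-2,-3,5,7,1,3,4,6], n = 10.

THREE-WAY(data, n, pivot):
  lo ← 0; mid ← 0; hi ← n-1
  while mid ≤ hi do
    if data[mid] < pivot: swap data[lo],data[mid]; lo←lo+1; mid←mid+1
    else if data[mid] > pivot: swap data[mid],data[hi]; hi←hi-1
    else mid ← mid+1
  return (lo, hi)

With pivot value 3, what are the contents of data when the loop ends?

lo=0 mid=0 hi=9
8>3: swap(0,9), hi=8 ⇒ [6,-1,-2,-3,5,7,1,3,4,8]
6>3: swap(0,8), hi=7 ⇒ [4,-1,-2,-3,5,7,1,3,6,8]
4>3: swap(0,7), hi=6 ⇒ [3,-1,-2,-3,5,7,1,4,6,8]
3=3: mid=1
-1<3: swap(0,1), lo=1 mid=2 ⇒ [-1,3,-2,-3,5,7,1,4,6,8]
-2<3: swap(1,2), lo=2 mid=3 ⇒ [-1,-2,3,-3,5,7,1,4,6,8]
-3<3: swap(2,3), lo=3 mid=4 ⇒ [-1,-2,-3,3,5,7,1,4,6,8]
5>3: swap(4,6), hi=5 ⇒ [-1,-2,-3,3,1,7,5,4,6,8]
1<3: swap(3,4), lo=4 mid=5 ⇒ [-1,-2,-3,1,3,7,5,4,6,8]
7>3: swap(5,5), hi=4 ⇒ [-1,-2,-3,1,3,7,5,4,6,8]
done. lo=4 hi=4; data=[-1,-2,-3,1,3,7,5,4,6,8]

[-1,-2,-3,1,3,7,5,4,6,8]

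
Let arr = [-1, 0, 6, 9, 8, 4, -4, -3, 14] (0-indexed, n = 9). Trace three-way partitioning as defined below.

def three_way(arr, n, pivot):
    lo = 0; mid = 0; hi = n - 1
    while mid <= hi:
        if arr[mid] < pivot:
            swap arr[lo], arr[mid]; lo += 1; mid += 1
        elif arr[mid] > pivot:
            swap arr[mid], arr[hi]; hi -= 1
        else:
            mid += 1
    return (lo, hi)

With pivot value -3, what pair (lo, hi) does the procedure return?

(1, 1)

lo=0 mid=0 hi=8
-1>-3: swap(0,8), hi=7 ⇒ [14, 0, 6, 9, 8, 4, -4, -3, -1]
14>-3: swap(0,7), hi=6 ⇒ [-3, 0, 6, 9, 8, 4, -4, 14, -1]
-3=-3: mid=1
0>-3: swap(1,6), hi=5 ⇒ [-3, -4, 6, 9, 8, 4, 0, 14, -1]
-4<-3: swap(0,1), lo=1 mid=2 ⇒ [-4, -3, 6, 9, 8, 4, 0, 14, -1]
6>-3: swap(2,5), hi=4 ⇒ [-4, -3, 4, 9, 8, 6, 0, 14, -1]
4>-3: swap(2,4), hi=3 ⇒ [-4, -3, 8, 9, 4, 6, 0, 14, -1]
8>-3: swap(2,3), hi=2 ⇒ [-4, -3, 9, 8, 4, 6, 0, 14, -1]
9>-3: swap(2,2), hi=1 ⇒ [-4, -3, 9, 8, 4, 6, 0, 14, -1]
done. lo=1 hi=1; arr=[-4, -3, 9, 8, 4, 6, 0, 14, -1]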